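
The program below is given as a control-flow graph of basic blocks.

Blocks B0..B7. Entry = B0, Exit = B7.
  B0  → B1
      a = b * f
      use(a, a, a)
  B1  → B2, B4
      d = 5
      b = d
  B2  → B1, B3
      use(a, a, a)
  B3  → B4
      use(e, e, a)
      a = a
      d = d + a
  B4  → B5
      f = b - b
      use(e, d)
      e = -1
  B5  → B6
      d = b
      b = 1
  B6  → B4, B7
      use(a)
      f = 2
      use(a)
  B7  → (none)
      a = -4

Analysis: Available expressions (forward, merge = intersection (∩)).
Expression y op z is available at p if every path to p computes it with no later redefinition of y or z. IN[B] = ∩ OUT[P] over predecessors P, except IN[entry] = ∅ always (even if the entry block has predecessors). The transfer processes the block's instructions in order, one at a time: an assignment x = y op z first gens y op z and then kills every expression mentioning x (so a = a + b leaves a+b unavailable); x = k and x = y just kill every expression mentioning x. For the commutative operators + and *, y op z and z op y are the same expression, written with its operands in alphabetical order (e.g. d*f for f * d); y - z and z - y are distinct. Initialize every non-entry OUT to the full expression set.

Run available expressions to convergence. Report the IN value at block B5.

Fixpoint table:
  B0:   IN={}   OUT={b*f}
  B1:   IN={}   OUT={}
  B2:   IN={}   OUT={}
  B3:   IN={}   OUT={}
  B4:   IN={}   OUT={b-b}
  B5:   IN={b-b}   OUT={}
  B6:   IN={}   OUT={}
  B7:   IN={}   OUT={}

Merge at B5: IN[B5] = OUT[B4] = {b-b}

Answer: {b-b}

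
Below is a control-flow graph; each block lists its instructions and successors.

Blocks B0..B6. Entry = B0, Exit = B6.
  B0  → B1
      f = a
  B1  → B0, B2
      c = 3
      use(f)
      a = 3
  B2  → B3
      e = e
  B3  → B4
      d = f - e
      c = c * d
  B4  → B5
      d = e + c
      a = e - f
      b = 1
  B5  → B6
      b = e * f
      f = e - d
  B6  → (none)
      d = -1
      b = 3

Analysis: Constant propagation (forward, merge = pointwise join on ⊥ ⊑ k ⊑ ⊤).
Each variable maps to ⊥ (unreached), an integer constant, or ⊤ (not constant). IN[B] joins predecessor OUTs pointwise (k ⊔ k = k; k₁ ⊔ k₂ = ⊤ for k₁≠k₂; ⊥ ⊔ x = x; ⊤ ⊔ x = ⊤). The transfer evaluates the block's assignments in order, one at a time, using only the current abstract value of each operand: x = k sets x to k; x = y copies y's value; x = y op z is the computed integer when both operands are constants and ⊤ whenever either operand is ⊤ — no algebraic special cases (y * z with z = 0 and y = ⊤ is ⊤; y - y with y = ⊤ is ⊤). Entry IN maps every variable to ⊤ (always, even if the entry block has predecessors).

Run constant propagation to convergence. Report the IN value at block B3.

Answer: {a: 3, b: ⊤, c: 3, d: ⊤, e: ⊤, f: ⊤}

Derivation:
Converged values:
  B0:   IN=(all ⊤)   OUT=(all ⊤)
  B1:   IN=(all ⊤)   OUT={a:3, c:3; rest ⊤}
  B2:   IN={a:3, c:3; rest ⊤}   OUT={a:3, c:3; rest ⊤}
  B3:   IN={a:3, c:3; rest ⊤}   OUT={a:3; rest ⊤}
  B4:   IN={a:3; rest ⊤}   OUT={b:1; rest ⊤}
  B5:   IN={b:1; rest ⊤}   OUT=(all ⊤)
  B6:   IN=(all ⊤)   OUT={b:3, d:-1; rest ⊤}

Merge at B3: IN[B3] = OUT[B2] = {a: 3, b: ⊤, c: 3, d: ⊤, e: ⊤, f: ⊤}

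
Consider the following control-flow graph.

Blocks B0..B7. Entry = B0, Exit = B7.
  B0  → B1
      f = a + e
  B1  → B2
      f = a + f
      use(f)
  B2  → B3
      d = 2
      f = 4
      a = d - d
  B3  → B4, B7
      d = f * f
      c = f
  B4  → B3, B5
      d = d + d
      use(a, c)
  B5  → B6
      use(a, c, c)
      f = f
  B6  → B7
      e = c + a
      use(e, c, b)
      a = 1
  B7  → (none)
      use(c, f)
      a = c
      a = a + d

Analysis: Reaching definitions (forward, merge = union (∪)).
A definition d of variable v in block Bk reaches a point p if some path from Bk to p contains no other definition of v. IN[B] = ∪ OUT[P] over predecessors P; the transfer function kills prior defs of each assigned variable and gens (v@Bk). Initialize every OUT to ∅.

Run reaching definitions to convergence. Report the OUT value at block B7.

Converged values:
  B0:  IN={}  OUT={f@B0}
  B1:  IN={f@B0}  OUT={f@B1}
  B2:  IN={f@B1}  OUT={a@B2, d@B2, f@B2}
  B3:  IN={a@B2, c@B3, d@B2, d@B4, f@B2}  OUT={a@B2, c@B3, d@B3, f@B2}
  B4:  IN={a@B2, c@B3, d@B3, f@B2}  OUT={a@B2, c@B3, d@B4, f@B2}
  B5:  IN={a@B2, c@B3, d@B4, f@B2}  OUT={a@B2, c@B3, d@B4, f@B5}
  B6:  IN={a@B2, c@B3, d@B4, f@B5}  OUT={a@B6, c@B3, d@B4, e@B6, f@B5}
  B7:  IN={a@B2, a@B6, c@B3, d@B3, d@B4, e@B6, f@B2, f@B5}  OUT={a@B7, c@B3, d@B3, d@B4, e@B6, f@B2, f@B5}

Merge at B7: IN[B7] = OUT[B3] ⊔ OUT[B6] = {a@B2, a@B6, c@B3, d@B3, d@B4, e@B6, f@B2, f@B5}
Applying B7's transfer function to that IN value gives OUT[B7] (row B7 above).

Answer: {a@B7, c@B3, d@B3, d@B4, e@B6, f@B2, f@B5}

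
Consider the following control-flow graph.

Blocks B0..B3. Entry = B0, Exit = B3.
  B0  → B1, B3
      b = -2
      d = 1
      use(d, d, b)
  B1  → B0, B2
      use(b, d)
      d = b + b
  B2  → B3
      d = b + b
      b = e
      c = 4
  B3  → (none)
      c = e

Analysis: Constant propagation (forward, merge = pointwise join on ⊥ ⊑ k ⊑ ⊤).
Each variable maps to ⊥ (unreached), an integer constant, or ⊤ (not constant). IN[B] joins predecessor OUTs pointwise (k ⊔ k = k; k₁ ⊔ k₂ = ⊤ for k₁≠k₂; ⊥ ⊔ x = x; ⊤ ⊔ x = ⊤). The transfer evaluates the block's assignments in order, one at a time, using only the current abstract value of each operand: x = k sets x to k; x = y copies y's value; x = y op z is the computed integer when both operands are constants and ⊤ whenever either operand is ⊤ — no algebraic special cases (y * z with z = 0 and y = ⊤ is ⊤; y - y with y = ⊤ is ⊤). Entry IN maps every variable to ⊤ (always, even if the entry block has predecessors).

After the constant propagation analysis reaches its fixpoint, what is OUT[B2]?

Fixpoint table:
  B0:   IN=(all ⊤)   OUT={b:-2, d:1; rest ⊤}
  B1:   IN={b:-2, d:1; rest ⊤}   OUT={b:-2, d:-4; rest ⊤}
  B2:   IN={b:-2, d:-4; rest ⊤}   OUT={c:4, d:-4; rest ⊤}
  B3:   IN=(all ⊤)   OUT=(all ⊤)

Merge at B2: IN[B2] = OUT[B1] = {a: ⊤, b: -2, c: ⊤, d: -4, e: ⊤, f: ⊤}
Applying B2's transfer function to that IN value gives OUT[B2] (row B2 above).

Answer: {a: ⊤, b: ⊤, c: 4, d: -4, e: ⊤, f: ⊤}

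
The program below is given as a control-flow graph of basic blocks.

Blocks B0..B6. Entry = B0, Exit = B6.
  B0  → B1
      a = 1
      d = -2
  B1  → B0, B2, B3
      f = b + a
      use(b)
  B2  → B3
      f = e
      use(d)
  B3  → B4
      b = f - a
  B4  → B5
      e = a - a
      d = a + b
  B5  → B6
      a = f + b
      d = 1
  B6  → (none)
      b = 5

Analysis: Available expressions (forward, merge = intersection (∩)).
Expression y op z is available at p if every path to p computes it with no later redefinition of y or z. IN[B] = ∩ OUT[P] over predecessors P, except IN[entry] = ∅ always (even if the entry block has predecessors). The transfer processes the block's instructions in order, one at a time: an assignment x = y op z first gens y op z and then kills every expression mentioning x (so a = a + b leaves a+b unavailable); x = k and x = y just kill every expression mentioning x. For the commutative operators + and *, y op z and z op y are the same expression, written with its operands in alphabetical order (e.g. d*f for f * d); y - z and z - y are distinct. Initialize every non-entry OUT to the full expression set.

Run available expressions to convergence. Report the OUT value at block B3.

Answer: {f-a}

Trace:
Converged values:
  B0:   IN={}   OUT={}
  B1:   IN={}   OUT={a+b}
  B2:   IN={a+b}   OUT={a+b}
  B3:   IN={a+b}   OUT={f-a}
  B4:   IN={f-a}   OUT={a+b, a-a, f-a}
  B5:   IN={a+b, a-a, f-a}   OUT={b+f}
  B6:   IN={b+f}   OUT={}

Merge at B3: IN[B3] = OUT[B1] ∩ OUT[B2] = {a+b}
Applying B3's transfer function to that IN value gives OUT[B3] (row B3 above).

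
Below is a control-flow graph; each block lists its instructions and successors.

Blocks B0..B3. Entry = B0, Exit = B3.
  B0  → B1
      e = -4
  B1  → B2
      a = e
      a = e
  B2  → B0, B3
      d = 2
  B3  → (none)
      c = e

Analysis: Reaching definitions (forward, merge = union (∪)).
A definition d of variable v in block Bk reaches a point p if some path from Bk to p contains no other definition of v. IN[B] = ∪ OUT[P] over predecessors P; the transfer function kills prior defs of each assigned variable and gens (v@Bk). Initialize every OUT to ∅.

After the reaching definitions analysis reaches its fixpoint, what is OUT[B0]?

Answer: {a@B1, d@B2, e@B0}

Working:
Per-block solution:
  B0:  IN={a@B1, d@B2, e@B0}  OUT={a@B1, d@B2, e@B0}
  B1:  IN={a@B1, d@B2, e@B0}  OUT={a@B1, d@B2, e@B0}
  B2:  IN={a@B1, d@B2, e@B0}  OUT={a@B1, d@B2, e@B0}
  B3:  IN={a@B1, d@B2, e@B0}  OUT={a@B1, c@B3, d@B2, e@B0}

Merge at B0 (entry node, so the boundary value {} is joined with the incoming edge(s)): IN[B0] = {} ⊔ OUT[B2] = {a@B1, d@B2, e@B0}
Applying B0's transfer function to that IN value gives OUT[B0] (row B0 above).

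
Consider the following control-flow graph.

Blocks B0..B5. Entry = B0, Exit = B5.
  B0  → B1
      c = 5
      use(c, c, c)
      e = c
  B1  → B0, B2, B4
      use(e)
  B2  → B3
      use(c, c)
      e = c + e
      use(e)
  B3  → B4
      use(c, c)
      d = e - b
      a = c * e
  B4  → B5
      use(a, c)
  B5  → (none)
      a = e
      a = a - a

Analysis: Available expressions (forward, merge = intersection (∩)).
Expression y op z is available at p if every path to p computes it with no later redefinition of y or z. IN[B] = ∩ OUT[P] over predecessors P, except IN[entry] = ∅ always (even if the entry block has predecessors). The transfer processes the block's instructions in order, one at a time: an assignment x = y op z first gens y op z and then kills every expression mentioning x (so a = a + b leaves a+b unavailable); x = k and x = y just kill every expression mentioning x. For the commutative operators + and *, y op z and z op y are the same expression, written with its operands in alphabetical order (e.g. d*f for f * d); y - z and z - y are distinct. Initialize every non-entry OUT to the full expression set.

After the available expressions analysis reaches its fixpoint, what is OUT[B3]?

Converged values:
  B0:   IN={}   OUT={}
  B1:   IN={}   OUT={}
  B2:   IN={}   OUT={}
  B3:   IN={}   OUT={c*e, e-b}
  B4:   IN={}   OUT={}
  B5:   IN={}   OUT={}

Merge at B3: IN[B3] = OUT[B2] = {}
Applying B3's transfer function to that IN value gives OUT[B3] (row B3 above).

Answer: {c*e, e-b}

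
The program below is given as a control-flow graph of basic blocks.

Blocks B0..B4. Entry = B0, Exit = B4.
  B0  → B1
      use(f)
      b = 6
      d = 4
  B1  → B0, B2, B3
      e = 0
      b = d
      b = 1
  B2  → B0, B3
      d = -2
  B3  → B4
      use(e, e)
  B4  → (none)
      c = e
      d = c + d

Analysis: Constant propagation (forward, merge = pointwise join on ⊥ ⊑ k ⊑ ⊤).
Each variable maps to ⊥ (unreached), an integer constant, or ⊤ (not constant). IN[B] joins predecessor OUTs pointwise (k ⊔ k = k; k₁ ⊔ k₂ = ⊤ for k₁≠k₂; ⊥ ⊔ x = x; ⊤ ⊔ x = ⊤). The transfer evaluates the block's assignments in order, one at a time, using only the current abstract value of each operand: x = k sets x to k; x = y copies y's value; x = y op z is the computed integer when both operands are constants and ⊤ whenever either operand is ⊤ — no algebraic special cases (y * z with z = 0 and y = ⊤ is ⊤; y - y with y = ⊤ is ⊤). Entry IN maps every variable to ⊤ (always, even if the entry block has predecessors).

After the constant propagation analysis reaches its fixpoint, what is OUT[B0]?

Converged values:
  B0:  IN=(all ⊤)  OUT={b:6, d:4; rest ⊤}
  B1:  IN={b:6, d:4; rest ⊤}  OUT={b:1, d:4, e:0; rest ⊤}
  B2:  IN={b:1, d:4, e:0; rest ⊤}  OUT={b:1, d:-2, e:0; rest ⊤}
  B3:  IN={b:1, e:0; rest ⊤}  OUT={b:1, e:0; rest ⊤}
  B4:  IN={b:1, e:0; rest ⊤}  OUT={b:1, c:0, e:0; rest ⊤}

Merge at B0 (entry node, so the boundary value (all ⊤) is joined with the incoming edge(s)): IN[B0] = (all ⊤) ⊔ OUT[B1] ⊔ OUT[B2] = {a: ⊤, b: ⊤, c: ⊤, d: ⊤, e: ⊤, f: ⊤}
Applying B0's transfer function to that IN value gives OUT[B0] (row B0 above).

Answer: {a: ⊤, b: 6, c: ⊤, d: 4, e: ⊤, f: ⊤}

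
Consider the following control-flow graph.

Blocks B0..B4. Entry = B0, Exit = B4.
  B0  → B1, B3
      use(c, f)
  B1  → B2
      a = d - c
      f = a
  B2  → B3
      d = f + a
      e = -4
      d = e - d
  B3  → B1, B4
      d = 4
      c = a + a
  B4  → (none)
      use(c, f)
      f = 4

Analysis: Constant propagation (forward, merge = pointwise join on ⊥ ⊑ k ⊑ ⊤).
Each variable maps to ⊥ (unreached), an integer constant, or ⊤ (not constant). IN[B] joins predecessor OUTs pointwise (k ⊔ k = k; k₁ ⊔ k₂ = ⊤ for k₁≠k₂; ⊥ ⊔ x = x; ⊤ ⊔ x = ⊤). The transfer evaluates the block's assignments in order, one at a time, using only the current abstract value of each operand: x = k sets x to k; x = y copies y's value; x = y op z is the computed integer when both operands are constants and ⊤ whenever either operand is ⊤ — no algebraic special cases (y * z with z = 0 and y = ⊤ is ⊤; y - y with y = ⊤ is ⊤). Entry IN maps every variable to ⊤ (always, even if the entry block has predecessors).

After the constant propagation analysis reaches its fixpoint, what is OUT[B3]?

Converged values:
  B0:   IN=(all ⊤)   OUT=(all ⊤)
  B1:   IN=(all ⊤)   OUT=(all ⊤)
  B2:   IN=(all ⊤)   OUT={e:-4; rest ⊤}
  B3:   IN=(all ⊤)   OUT={d:4; rest ⊤}
  B4:   IN={d:4; rest ⊤}   OUT={d:4, f:4; rest ⊤}

Merge at B3: IN[B3] = OUT[B0] ⊔ OUT[B2] = {a: ⊤, b: ⊤, c: ⊤, d: ⊤, e: ⊤, f: ⊤}
Applying B3's transfer function to that IN value gives OUT[B3] (row B3 above).

Answer: {a: ⊤, b: ⊤, c: ⊤, d: 4, e: ⊤, f: ⊤}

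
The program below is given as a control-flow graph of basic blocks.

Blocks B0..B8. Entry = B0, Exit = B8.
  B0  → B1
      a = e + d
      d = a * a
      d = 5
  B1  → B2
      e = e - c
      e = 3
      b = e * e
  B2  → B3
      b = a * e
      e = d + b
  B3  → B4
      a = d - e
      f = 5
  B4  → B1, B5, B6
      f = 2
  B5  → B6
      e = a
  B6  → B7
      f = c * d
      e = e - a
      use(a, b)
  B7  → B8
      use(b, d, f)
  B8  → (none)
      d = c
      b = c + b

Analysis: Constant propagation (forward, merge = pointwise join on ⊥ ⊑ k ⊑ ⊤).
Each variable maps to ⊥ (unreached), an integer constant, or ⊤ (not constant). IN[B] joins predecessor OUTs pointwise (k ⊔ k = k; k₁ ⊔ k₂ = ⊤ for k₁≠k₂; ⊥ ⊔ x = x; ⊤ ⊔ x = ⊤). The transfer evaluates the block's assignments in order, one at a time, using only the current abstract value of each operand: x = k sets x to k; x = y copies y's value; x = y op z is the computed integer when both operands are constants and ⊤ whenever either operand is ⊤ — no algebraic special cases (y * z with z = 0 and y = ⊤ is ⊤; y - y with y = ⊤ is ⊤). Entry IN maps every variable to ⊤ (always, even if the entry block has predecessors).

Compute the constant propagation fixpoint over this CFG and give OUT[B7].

Per-block solution:
  B0: | IN=(all ⊤) | OUT={d:5; rest ⊤}
  B1: | IN={d:5; rest ⊤} | OUT={b:9, d:5, e:3; rest ⊤}
  B2: | IN={b:9, d:5, e:3; rest ⊤} | OUT={d:5; rest ⊤}
  B3: | IN={d:5; rest ⊤} | OUT={d:5, f:5; rest ⊤}
  B4: | IN={d:5, f:5; rest ⊤} | OUT={d:5, f:2; rest ⊤}
  B5: | IN={d:5, f:2; rest ⊤} | OUT={d:5, f:2; rest ⊤}
  B6: | IN={d:5, f:2; rest ⊤} | OUT={d:5; rest ⊤}
  B7: | IN={d:5; rest ⊤} | OUT={d:5; rest ⊤}
  B8: | IN={d:5; rest ⊤} | OUT=(all ⊤)

Merge at B7: IN[B7] = OUT[B6] = {a: ⊤, b: ⊤, c: ⊤, d: 5, e: ⊤, f: ⊤}
Applying B7's transfer function to that IN value gives OUT[B7] (row B7 above).

Answer: {a: ⊤, b: ⊤, c: ⊤, d: 5, e: ⊤, f: ⊤}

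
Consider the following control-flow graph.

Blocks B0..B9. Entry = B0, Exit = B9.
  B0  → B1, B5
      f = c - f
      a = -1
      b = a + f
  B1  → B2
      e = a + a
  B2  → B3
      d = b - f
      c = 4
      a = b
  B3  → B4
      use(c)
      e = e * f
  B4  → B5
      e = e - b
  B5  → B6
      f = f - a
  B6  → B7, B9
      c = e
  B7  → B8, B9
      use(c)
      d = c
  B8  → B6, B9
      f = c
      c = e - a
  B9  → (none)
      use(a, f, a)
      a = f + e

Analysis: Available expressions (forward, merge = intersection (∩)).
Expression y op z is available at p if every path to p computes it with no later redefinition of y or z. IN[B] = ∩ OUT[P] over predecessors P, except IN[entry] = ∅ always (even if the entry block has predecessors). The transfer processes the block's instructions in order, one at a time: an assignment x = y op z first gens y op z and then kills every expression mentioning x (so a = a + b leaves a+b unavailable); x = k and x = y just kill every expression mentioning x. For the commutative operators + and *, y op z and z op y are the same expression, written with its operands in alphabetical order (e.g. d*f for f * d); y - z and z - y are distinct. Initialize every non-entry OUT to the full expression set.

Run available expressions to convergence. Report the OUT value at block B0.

Answer: {a+f}

Derivation:
Per-block solution:
  B0:  IN={}  OUT={a+f}
  B1:  IN={a+f}  OUT={a+a, a+f}
  B2:  IN={a+a, a+f}  OUT={b-f}
  B3:  IN={b-f}  OUT={b-f}
  B4:  IN={b-f}  OUT={b-f}
  B5:  IN={}  OUT={}
  B6:  IN={}  OUT={}
  B7:  IN={}  OUT={}
  B8:  IN={}  OUT={e-a}
  B9:  IN={}  OUT={e+f}

B0 is the boundary node: IN[B0] = {}
Applying B0's transfer function to that IN value gives OUT[B0] (row B0 above).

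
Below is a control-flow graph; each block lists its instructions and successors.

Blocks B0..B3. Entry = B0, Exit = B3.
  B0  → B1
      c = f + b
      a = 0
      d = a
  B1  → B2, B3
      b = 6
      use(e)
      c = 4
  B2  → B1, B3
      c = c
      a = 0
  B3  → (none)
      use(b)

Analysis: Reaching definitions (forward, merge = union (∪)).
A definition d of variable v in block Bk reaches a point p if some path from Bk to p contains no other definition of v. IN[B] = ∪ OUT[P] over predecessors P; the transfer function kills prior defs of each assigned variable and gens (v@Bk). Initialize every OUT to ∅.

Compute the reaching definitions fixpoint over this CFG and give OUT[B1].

Per-block solution:
  B0:   IN={}   OUT={a@B0, c@B0, d@B0}
  B1:   IN={a@B0, a@B2, b@B1, c@B0, c@B2, d@B0}   OUT={a@B0, a@B2, b@B1, c@B1, d@B0}
  B2:   IN={a@B0, a@B2, b@B1, c@B1, d@B0}   OUT={a@B2, b@B1, c@B2, d@B0}
  B3:   IN={a@B0, a@B2, b@B1, c@B1, c@B2, d@B0}   OUT={a@B0, a@B2, b@B1, c@B1, c@B2, d@B0}

Merge at B1: IN[B1] = OUT[B0] ⊔ OUT[B2] = {a@B0, a@B2, b@B1, c@B0, c@B2, d@B0}
Applying B1's transfer function to that IN value gives OUT[B1] (row B1 above).

Answer: {a@B0, a@B2, b@B1, c@B1, d@B0}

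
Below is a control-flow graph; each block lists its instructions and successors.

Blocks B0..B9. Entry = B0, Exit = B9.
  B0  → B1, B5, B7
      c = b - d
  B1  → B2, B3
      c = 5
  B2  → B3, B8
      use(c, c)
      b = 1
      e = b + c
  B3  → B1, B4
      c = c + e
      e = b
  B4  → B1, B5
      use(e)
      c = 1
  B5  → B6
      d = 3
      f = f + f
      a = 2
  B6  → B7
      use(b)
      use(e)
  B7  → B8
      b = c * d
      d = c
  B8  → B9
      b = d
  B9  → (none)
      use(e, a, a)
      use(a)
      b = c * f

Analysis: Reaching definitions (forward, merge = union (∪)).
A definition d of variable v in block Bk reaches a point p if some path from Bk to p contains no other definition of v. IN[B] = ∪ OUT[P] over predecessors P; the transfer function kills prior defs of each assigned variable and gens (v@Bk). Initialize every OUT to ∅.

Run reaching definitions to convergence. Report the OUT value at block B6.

Fixpoint table:
  B0:  IN={}  OUT={c@B0}
  B1:  IN={b@B2, c@B0, c@B3, c@B4, e@B3}  OUT={b@B2, c@B1, e@B3}
  B2:  IN={b@B2, c@B1, e@B3}  OUT={b@B2, c@B1, e@B2}
  B3:  IN={b@B2, c@B1, e@B2, e@B3}  OUT={b@B2, c@B3, e@B3}
  B4:  IN={b@B2, c@B3, e@B3}  OUT={b@B2, c@B4, e@B3}
  B5:  IN={b@B2, c@B0, c@B4, e@B3}  OUT={a@B5, b@B2, c@B0, c@B4, d@B5, e@B3, f@B5}
  B6:  IN={a@B5, b@B2, c@B0, c@B4, d@B5, e@B3, f@B5}  OUT={a@B5, b@B2, c@B0, c@B4, d@B5, e@B3, f@B5}
  B7:  IN={a@B5, b@B2, c@B0, c@B4, d@B5, e@B3, f@B5}  OUT={a@B5, b@B7, c@B0, c@B4, d@B7, e@B3, f@B5}
  B8:  IN={a@B5, b@B2, b@B7, c@B0, c@B1, c@B4, d@B7, e@B2, e@B3, f@B5}  OUT={a@B5, b@B8, c@B0, c@B1, c@B4, d@B7, e@B2, e@B3, f@B5}
  B9:  IN={a@B5, b@B8, c@B0, c@B1, c@B4, d@B7, e@B2, e@B3, f@B5}  OUT={a@B5, b@B9, c@B0, c@B1, c@B4, d@B7, e@B2, e@B3, f@B5}

Merge at B6: IN[B6] = OUT[B5] = {a@B5, b@B2, c@B0, c@B4, d@B5, e@B3, f@B5}
Applying B6's transfer function to that IN value gives OUT[B6] (row B6 above).

Answer: {a@B5, b@B2, c@B0, c@B4, d@B5, e@B3, f@B5}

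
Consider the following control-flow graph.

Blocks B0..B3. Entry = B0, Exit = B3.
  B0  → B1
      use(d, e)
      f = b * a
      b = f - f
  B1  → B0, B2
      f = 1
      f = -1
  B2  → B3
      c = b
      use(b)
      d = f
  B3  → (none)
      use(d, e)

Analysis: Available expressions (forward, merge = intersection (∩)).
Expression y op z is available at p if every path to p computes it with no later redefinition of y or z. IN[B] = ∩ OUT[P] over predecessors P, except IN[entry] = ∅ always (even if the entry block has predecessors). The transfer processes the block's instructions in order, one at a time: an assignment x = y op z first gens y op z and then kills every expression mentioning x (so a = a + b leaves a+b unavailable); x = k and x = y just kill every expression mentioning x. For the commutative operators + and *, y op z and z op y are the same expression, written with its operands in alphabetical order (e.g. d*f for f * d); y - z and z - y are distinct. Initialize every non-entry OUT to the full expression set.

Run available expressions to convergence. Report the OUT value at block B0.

Answer: {f-f}

Working:
Converged values:
  B0: | IN={} | OUT={f-f}
  B1: | IN={f-f} | OUT={}
  B2: | IN={} | OUT={}
  B3: | IN={} | OUT={}

Merge at B0 (entry node, so the boundary value {} is joined with the incoming edge(s)): IN[B0] = {} ∩ OUT[B1] = {}
Applying B0's transfer function to that IN value gives OUT[B0] (row B0 above).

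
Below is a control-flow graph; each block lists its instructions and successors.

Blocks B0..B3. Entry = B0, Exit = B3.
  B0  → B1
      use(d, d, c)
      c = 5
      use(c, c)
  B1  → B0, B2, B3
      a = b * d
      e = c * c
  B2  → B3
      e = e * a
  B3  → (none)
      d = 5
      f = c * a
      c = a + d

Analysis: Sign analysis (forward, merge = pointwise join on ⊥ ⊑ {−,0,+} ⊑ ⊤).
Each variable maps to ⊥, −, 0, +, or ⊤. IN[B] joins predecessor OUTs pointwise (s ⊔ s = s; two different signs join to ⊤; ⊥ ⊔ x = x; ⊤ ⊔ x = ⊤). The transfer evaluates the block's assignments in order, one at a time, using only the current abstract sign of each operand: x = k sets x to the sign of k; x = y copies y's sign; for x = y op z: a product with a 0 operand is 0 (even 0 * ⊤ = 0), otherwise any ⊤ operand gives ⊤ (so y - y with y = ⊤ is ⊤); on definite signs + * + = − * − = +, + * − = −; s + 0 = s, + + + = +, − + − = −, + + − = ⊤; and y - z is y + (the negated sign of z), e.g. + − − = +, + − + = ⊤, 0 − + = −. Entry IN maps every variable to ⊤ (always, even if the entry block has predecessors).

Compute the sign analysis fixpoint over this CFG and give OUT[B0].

Fixpoint table:
  B0:   IN=(all ⊤)   OUT={c:+; rest ⊤}
  B1:   IN={c:+; rest ⊤}   OUT={c:+, e:+; rest ⊤}
  B2:   IN={c:+, e:+; rest ⊤}   OUT={c:+; rest ⊤}
  B3:   IN={c:+; rest ⊤}   OUT={d:+; rest ⊤}

Merge at B0 (entry node, so the boundary value (all ⊤) is joined with the incoming edge(s)): IN[B0] = (all ⊤) ⊔ OUT[B1] = {a: ⊤, b: ⊤, c: ⊤, d: ⊤, e: ⊤, f: ⊤}
Applying B0's transfer function to that IN value gives OUT[B0] (row B0 above).

Answer: {a: ⊤, b: ⊤, c: +, d: ⊤, e: ⊤, f: ⊤}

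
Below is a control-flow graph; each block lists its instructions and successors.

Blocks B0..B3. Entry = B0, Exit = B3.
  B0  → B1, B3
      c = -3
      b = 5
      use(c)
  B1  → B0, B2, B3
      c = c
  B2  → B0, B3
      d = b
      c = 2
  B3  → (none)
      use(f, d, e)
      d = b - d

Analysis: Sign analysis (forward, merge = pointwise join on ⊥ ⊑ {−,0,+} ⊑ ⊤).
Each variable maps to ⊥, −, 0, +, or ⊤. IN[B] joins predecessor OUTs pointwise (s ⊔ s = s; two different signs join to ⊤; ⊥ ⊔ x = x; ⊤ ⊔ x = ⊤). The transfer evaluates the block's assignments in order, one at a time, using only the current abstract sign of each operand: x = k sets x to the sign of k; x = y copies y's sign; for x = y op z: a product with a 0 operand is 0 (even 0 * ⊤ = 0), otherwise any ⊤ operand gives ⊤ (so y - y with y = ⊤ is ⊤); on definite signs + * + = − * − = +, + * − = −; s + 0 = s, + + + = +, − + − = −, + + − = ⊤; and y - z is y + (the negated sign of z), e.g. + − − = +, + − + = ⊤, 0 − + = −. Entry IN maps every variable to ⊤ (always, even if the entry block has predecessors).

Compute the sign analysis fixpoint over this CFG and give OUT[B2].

Answer: {a: ⊤, b: +, c: +, d: +, e: ⊤, f: ⊤}

Derivation:
Per-block solution:
  B0:  IN=(all ⊤)  OUT={b:+, c:-; rest ⊤}
  B1:  IN={b:+, c:-; rest ⊤}  OUT={b:+, c:-; rest ⊤}
  B2:  IN={b:+, c:-; rest ⊤}  OUT={b:+, c:+, d:+; rest ⊤}
  B3:  IN={b:+; rest ⊤}  OUT={b:+; rest ⊤}

Merge at B2: IN[B2] = OUT[B1] = {a: ⊤, b: +, c: -, d: ⊤, e: ⊤, f: ⊤}
Applying B2's transfer function to that IN value gives OUT[B2] (row B2 above).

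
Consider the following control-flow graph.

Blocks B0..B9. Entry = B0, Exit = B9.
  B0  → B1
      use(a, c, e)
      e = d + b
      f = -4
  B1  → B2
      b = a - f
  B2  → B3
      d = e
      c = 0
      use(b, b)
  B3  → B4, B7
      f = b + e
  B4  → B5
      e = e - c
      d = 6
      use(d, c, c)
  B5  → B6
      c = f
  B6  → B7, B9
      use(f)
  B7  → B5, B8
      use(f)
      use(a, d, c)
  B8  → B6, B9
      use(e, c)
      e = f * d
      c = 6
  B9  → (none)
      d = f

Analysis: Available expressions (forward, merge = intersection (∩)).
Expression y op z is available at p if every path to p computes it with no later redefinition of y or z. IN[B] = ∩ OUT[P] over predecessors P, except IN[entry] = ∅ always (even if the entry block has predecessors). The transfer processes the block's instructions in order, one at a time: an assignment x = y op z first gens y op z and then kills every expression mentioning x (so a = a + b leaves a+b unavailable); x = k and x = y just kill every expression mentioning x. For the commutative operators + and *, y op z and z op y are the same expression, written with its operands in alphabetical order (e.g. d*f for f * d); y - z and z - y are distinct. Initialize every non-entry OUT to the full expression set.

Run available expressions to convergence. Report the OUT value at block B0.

Fixpoint table:
  B0:  IN={}  OUT={b+d}
  B1:  IN={b+d}  OUT={a-f}
  B2:  IN={a-f}  OUT={a-f}
  B3:  IN={a-f}  OUT={b+e}
  B4:  IN={b+e}  OUT={}
  B5:  IN={}  OUT={}
  B6:  IN={}  OUT={}
  B7:  IN={}  OUT={}
  B8:  IN={}  OUT={d*f}
  B9:  IN={}  OUT={}

B0 is the boundary node: IN[B0] = {}
Applying B0's transfer function to that IN value gives OUT[B0] (row B0 above).

Answer: {b+d}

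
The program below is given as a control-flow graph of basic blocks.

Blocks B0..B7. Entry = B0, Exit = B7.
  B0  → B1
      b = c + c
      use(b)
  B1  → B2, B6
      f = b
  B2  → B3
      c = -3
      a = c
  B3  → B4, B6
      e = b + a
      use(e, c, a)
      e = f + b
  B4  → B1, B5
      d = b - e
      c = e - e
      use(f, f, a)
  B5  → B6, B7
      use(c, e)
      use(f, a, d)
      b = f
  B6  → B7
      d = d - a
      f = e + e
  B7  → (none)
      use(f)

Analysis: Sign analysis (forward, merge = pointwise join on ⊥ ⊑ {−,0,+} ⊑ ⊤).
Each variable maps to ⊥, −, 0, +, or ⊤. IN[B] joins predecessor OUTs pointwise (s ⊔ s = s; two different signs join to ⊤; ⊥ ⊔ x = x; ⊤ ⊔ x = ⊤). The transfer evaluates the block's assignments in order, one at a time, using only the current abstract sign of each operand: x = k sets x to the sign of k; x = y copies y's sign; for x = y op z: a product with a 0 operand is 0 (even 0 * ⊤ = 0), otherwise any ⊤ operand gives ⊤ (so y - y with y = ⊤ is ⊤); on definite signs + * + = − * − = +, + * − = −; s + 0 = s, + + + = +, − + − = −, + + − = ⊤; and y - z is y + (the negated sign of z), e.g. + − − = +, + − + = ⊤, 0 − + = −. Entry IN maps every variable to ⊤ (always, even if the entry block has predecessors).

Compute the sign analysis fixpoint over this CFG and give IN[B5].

Converged values:
  B0:  IN=(all ⊤)  OUT=(all ⊤)
  B1:  IN=(all ⊤)  OUT=(all ⊤)
  B2:  IN=(all ⊤)  OUT={a:-, c:-; rest ⊤}
  B3:  IN={a:-, c:-; rest ⊤}  OUT={a:-, c:-; rest ⊤}
  B4:  IN={a:-, c:-; rest ⊤}  OUT={a:-; rest ⊤}
  B5:  IN={a:-; rest ⊤}  OUT={a:-; rest ⊤}
  B6:  IN=(all ⊤)  OUT=(all ⊤)
  B7:  IN=(all ⊤)  OUT=(all ⊤)

Merge at B5: IN[B5] = OUT[B4] = {a: -, b: ⊤, c: ⊤, d: ⊤, e: ⊤, f: ⊤}

Answer: {a: -, b: ⊤, c: ⊤, d: ⊤, e: ⊤, f: ⊤}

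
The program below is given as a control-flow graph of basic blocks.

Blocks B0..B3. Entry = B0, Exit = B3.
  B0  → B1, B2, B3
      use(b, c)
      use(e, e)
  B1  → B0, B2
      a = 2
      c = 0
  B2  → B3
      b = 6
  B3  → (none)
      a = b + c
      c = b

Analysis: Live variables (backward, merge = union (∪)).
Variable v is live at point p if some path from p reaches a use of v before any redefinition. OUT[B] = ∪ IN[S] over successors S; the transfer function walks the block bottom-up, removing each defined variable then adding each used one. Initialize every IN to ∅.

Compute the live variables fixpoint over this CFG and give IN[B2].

Converged values:
  B0:  IN={b, c, e}  OUT={b, c, e}
  B1:  IN={b, e}  OUT={b, c, e}
  B2:  IN={c}  OUT={b, c}
  B3:  IN={b, c}  OUT={}

Merge at B2: OUT[B2] = IN[B3] = {b, c}
Applying B2's transfer function to that OUT value gives IN[B2] (row B2 above).

Answer: {c}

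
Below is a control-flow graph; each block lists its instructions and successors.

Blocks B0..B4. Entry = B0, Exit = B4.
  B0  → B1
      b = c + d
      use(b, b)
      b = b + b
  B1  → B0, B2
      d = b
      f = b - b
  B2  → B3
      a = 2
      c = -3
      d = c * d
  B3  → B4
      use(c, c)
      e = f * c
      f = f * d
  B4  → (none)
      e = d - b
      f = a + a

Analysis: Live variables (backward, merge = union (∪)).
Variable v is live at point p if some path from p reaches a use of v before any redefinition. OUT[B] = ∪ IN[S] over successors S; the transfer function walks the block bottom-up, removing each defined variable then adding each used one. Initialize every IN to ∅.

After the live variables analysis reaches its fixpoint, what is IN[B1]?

Converged values:
  B0:   IN={c, d}   OUT={b, c}
  B1:   IN={b, c}   OUT={b, c, d, f}
  B2:   IN={b, d, f}   OUT={a, b, c, d, f}
  B3:   IN={a, b, c, d, f}   OUT={a, b, d}
  B4:   IN={a, b, d}   OUT={}

Merge at B1: OUT[B1] = IN[B0] ⊔ IN[B2] = {b, c, d, f}
Applying B1's transfer function to that OUT value gives IN[B1] (row B1 above).

Answer: {b, c}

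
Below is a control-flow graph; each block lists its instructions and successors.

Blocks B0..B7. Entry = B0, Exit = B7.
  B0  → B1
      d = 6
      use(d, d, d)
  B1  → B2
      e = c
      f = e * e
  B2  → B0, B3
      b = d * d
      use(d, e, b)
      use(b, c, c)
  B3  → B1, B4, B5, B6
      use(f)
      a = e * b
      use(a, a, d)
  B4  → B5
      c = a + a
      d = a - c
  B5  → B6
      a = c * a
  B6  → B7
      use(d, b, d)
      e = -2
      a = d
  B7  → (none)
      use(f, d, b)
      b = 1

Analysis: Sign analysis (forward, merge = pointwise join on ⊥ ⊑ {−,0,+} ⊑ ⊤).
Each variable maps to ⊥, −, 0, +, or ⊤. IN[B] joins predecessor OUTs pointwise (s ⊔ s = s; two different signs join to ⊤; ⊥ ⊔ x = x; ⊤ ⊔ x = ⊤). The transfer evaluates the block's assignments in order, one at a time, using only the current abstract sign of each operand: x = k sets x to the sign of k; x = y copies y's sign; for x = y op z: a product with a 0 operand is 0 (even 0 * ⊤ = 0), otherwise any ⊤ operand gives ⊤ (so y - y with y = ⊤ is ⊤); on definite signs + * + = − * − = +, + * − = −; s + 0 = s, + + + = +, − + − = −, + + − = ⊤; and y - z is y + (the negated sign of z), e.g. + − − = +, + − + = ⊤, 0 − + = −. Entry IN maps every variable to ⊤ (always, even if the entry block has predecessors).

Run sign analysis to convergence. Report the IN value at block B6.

Answer: {a: ⊤, b: +, c: ⊤, d: ⊤, e: ⊤, f: ⊤}

Derivation:
Fixpoint table:
  B0:  IN=(all ⊤)  OUT={d:+; rest ⊤}
  B1:  IN={d:+; rest ⊤}  OUT={d:+; rest ⊤}
  B2:  IN={d:+; rest ⊤}  OUT={b:+, d:+; rest ⊤}
  B3:  IN={b:+, d:+; rest ⊤}  OUT={b:+, d:+; rest ⊤}
  B4:  IN={b:+, d:+; rest ⊤}  OUT={b:+; rest ⊤}
  B5:  IN={b:+; rest ⊤}  OUT={b:+; rest ⊤}
  B6:  IN={b:+; rest ⊤}  OUT={b:+, e:-; rest ⊤}
  B7:  IN={b:+, e:-; rest ⊤}  OUT={b:+, e:-; rest ⊤}

Merge at B6: IN[B6] = OUT[B3] ⊔ OUT[B5] = {a: ⊤, b: +, c: ⊤, d: ⊤, e: ⊤, f: ⊤}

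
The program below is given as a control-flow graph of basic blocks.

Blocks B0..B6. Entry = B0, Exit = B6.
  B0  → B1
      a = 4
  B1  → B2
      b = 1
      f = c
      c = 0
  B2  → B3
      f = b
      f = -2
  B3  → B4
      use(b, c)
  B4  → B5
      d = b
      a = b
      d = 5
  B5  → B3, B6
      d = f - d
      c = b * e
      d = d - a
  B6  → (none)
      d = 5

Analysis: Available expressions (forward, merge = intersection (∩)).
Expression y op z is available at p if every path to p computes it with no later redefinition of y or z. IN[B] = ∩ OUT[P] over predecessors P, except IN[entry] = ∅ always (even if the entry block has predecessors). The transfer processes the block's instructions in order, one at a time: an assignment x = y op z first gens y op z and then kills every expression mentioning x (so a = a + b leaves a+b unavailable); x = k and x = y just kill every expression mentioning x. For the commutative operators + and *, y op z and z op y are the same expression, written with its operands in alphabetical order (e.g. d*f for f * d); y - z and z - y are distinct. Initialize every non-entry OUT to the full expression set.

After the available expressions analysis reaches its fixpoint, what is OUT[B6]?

Answer: {b*e}

Working:
Fixpoint table:
  B0:  IN={}  OUT={}
  B1:  IN={}  OUT={}
  B2:  IN={}  OUT={}
  B3:  IN={}  OUT={}
  B4:  IN={}  OUT={}
  B5:  IN={}  OUT={b*e}
  B6:  IN={b*e}  OUT={b*e}

Merge at B6: IN[B6] = OUT[B5] = {b*e}
Applying B6's transfer function to that IN value gives OUT[B6] (row B6 above).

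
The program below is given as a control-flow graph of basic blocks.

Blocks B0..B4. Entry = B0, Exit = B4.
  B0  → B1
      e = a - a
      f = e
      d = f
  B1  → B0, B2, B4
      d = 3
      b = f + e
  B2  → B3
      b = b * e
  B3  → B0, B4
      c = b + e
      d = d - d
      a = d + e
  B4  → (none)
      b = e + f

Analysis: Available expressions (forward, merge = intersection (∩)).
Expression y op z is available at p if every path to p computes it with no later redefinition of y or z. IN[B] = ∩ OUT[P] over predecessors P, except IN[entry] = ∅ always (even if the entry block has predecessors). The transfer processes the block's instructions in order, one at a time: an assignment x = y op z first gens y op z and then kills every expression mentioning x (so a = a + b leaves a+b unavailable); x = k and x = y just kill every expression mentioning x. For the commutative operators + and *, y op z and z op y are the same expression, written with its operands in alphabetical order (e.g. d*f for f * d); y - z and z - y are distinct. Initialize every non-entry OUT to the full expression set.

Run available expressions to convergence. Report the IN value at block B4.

Answer: {e+f}

Trace:
Fixpoint table:
  B0: | IN={} | OUT={a-a}
  B1: | IN={a-a} | OUT={a-a, e+f}
  B2: | IN={a-a, e+f} | OUT={a-a, e+f}
  B3: | IN={a-a, e+f} | OUT={b+e, d+e, e+f}
  B4: | IN={e+f} | OUT={e+f}

Merge at B4: IN[B4] = OUT[B1] ∩ OUT[B3] = {e+f}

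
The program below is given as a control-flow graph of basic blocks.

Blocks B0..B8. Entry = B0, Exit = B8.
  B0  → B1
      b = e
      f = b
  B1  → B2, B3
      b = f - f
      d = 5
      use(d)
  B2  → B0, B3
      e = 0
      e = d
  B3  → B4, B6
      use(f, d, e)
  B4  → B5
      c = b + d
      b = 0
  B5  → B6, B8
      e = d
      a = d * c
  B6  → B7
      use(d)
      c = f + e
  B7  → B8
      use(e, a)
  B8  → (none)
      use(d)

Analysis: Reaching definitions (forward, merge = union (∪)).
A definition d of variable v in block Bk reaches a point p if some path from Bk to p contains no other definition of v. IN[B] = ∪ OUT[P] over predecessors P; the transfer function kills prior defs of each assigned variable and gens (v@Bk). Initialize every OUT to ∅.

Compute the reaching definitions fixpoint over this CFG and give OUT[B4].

Fixpoint table:
  B0:   IN={b@B1, d@B1, e@B2, f@B0}   OUT={b@B0, d@B1, e@B2, f@B0}
  B1:   IN={b@B0, d@B1, e@B2, f@B0}   OUT={b@B1, d@B1, e@B2, f@B0}
  B2:   IN={b@B1, d@B1, e@B2, f@B0}   OUT={b@B1, d@B1, e@B2, f@B0}
  B3:   IN={b@B1, d@B1, e@B2, f@B0}   OUT={b@B1, d@B1, e@B2, f@B0}
  B4:   IN={b@B1, d@B1, e@B2, f@B0}   OUT={b@B4, c@B4, d@B1, e@B2, f@B0}
  B5:   IN={b@B4, c@B4, d@B1, e@B2, f@B0}   OUT={a@B5, b@B4, c@B4, d@B1, e@B5, f@B0}
  B6:   IN={a@B5, b@B1, b@B4, c@B4, d@B1, e@B2, e@B5, f@B0}   OUT={a@B5, b@B1, b@B4, c@B6, d@B1, e@B2, e@B5, f@B0}
  B7:   IN={a@B5, b@B1, b@B4, c@B6, d@B1, e@B2, e@B5, f@B0}   OUT={a@B5, b@B1, b@B4, c@B6, d@B1, e@B2, e@B5, f@B0}
  B8:   IN={a@B5, b@B1, b@B4, c@B4, c@B6, d@B1, e@B2, e@B5, f@B0}   OUT={a@B5, b@B1, b@B4, c@B4, c@B6, d@B1, e@B2, e@B5, f@B0}

Merge at B4: IN[B4] = OUT[B3] = {b@B1, d@B1, e@B2, f@B0}
Applying B4's transfer function to that IN value gives OUT[B4] (row B4 above).

Answer: {b@B4, c@B4, d@B1, e@B2, f@B0}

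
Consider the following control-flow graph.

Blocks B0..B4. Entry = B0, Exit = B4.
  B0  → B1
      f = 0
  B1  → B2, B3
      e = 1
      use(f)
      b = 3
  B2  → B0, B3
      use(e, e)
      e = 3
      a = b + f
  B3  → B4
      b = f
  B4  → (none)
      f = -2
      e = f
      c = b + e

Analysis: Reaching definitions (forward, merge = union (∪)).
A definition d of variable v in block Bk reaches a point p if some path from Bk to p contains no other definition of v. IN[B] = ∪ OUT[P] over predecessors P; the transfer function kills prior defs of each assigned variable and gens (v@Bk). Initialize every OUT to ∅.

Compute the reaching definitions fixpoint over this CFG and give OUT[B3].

Per-block solution:
  B0: | IN={a@B2, b@B1, e@B2, f@B0} | OUT={a@B2, b@B1, e@B2, f@B0}
  B1: | IN={a@B2, b@B1, e@B2, f@B0} | OUT={a@B2, b@B1, e@B1, f@B0}
  B2: | IN={a@B2, b@B1, e@B1, f@B0} | OUT={a@B2, b@B1, e@B2, f@B0}
  B3: | IN={a@B2, b@B1, e@B1, e@B2, f@B0} | OUT={a@B2, b@B3, e@B1, e@B2, f@B0}
  B4: | IN={a@B2, b@B3, e@B1, e@B2, f@B0} | OUT={a@B2, b@B3, c@B4, e@B4, f@B4}

Merge at B3: IN[B3] = OUT[B1] ⊔ OUT[B2] = {a@B2, b@B1, e@B1, e@B2, f@B0}
Applying B3's transfer function to that IN value gives OUT[B3] (row B3 above).

Answer: {a@B2, b@B3, e@B1, e@B2, f@B0}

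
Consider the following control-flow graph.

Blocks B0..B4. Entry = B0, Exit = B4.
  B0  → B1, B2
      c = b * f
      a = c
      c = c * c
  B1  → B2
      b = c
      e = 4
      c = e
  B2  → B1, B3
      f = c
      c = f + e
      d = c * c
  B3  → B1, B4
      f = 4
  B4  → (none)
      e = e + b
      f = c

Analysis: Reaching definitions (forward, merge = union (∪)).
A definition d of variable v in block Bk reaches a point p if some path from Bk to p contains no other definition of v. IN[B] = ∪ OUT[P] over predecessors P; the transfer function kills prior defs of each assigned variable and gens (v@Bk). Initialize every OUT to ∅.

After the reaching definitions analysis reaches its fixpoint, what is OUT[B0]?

Answer: {a@B0, c@B0}

Derivation:
Fixpoint table:
  B0:  IN={}  OUT={a@B0, c@B0}
  B1:  IN={a@B0, b@B1, c@B0, c@B2, d@B2, e@B1, f@B2, f@B3}  OUT={a@B0, b@B1, c@B1, d@B2, e@B1, f@B2, f@B3}
  B2:  IN={a@B0, b@B1, c@B0, c@B1, d@B2, e@B1, f@B2, f@B3}  OUT={a@B0, b@B1, c@B2, d@B2, e@B1, f@B2}
  B3:  IN={a@B0, b@B1, c@B2, d@B2, e@B1, f@B2}  OUT={a@B0, b@B1, c@B2, d@B2, e@B1, f@B3}
  B4:  IN={a@B0, b@B1, c@B2, d@B2, e@B1, f@B3}  OUT={a@B0, b@B1, c@B2, d@B2, e@B4, f@B4}

B0 is the boundary node: IN[B0] = {}
Applying B0's transfer function to that IN value gives OUT[B0] (row B0 above).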